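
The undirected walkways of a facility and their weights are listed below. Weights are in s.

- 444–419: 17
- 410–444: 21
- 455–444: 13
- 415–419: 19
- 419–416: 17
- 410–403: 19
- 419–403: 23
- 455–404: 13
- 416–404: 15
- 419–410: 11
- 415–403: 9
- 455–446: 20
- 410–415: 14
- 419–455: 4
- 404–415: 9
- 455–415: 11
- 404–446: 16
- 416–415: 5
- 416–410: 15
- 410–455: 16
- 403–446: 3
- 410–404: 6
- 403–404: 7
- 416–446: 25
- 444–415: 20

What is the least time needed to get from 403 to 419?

Running Dijkstra from 403:
403: 0
446: 3  (via 403)
404: 7  (via 403)
415: 9  (via 403)
410: 13  (via 404)
416: 14  (via 415)
455: 20  (via 404)
419: 23  (via 403)
Shortest route: 403–419 = 23 s.

23 s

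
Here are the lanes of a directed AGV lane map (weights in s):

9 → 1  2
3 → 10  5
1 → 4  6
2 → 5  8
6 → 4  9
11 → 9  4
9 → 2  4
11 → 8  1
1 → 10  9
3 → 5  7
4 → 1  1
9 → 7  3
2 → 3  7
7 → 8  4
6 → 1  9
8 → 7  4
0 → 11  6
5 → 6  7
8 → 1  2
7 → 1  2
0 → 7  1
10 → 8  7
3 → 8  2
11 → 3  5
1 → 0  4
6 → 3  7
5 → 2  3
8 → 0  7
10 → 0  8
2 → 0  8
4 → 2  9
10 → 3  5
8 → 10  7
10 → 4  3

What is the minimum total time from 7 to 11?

Running Dijkstra from 7:
7: 0
1: 2  (via 7)
8: 4  (via 7)
0: 6  (via 1)
4: 8  (via 1)
10: 11  (via 1)
11: 12  (via 0)
Shortest route: 7 → 1 → 0 → 11 = 12 s.

12 s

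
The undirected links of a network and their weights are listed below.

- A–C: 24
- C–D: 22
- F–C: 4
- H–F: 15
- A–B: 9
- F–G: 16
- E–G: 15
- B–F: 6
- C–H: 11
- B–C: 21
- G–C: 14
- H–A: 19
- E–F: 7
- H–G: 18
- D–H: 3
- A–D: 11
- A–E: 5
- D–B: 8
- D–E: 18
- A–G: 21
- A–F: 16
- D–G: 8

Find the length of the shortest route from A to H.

14

Running Dijkstra from A:
A: 0
E: 5  (via A)
B: 9  (via A)
D: 11  (via A)
F: 12  (via E)
H: 14  (via D)
Shortest route: A → D → H = 14.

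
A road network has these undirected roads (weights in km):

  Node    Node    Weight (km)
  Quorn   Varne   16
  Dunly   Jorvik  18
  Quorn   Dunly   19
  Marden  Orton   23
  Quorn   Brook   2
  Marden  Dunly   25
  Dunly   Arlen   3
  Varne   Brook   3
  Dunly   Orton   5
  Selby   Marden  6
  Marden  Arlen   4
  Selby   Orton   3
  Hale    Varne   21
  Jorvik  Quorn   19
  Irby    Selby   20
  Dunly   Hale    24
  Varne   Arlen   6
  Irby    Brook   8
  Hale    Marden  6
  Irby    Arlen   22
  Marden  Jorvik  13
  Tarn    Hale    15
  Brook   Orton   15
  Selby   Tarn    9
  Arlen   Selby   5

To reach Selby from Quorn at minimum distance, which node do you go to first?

Enumerating some paths:
Quorn → Brook → Varne → Arlen → Selby: 2+3+6+5 = 16
Quorn → Brook → Varne → Arlen → Marden → Selby: 2+3+6+4+6 = 21
Quorn → Brook → Orton → Selby: 2+15+3 = 20
Cheapest is Quorn → Brook → Varne → Arlen → Selby at 16 km.
So from Quorn the first move is to Brook.

Brook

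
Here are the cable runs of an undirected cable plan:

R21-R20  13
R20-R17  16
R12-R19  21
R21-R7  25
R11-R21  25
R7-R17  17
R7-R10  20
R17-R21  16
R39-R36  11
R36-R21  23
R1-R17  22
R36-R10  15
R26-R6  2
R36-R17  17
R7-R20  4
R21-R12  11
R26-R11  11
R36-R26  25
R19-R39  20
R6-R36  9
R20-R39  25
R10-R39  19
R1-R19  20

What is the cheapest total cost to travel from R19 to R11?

Compare a few routes:
R19–R12–R21–R11: 21+11+25 = 57
R19–R39–R36–R26–R11: 20+11+25+11 = 67
R19–R39–R36–R6–R26–R11: 20+11+9+2+11 = 53
Cheapest is R19–R39–R36–R6–R26–R11 at 53.

53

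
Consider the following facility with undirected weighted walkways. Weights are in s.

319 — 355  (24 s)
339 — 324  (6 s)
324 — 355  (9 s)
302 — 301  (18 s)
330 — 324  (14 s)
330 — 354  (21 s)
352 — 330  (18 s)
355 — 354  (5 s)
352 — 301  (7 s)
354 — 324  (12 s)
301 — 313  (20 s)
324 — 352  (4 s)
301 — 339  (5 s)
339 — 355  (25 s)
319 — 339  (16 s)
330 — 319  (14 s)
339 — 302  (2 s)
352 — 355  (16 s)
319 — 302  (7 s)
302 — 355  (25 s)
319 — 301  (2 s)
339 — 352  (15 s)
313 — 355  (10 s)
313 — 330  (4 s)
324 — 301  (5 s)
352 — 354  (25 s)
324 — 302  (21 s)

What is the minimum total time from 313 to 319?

Candidate routes:
313–330–324–301–319: 4+14+5+2 = 25
313–301–319: 20+2 = 22
313–330–319: 4+14 = 18
The minimum is 18 s via 313–330–319.

18 s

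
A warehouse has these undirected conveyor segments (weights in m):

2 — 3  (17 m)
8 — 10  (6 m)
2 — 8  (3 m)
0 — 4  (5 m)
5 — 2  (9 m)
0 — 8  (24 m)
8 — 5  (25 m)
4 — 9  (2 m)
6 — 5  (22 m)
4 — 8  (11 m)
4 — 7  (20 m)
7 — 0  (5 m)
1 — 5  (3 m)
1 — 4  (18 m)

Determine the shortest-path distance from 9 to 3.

Running Dijkstra from 9:
9: 0
4: 2  (via 9)
0: 7  (via 4)
7: 12  (via 0)
8: 13  (via 4)
2: 16  (via 8)
10: 19  (via 8)
1: 20  (via 4)
5: 23  (via 1)
3: 33  (via 2)
Shortest route: 9 → 4 → 8 → 2 → 3 = 33 m.

33 m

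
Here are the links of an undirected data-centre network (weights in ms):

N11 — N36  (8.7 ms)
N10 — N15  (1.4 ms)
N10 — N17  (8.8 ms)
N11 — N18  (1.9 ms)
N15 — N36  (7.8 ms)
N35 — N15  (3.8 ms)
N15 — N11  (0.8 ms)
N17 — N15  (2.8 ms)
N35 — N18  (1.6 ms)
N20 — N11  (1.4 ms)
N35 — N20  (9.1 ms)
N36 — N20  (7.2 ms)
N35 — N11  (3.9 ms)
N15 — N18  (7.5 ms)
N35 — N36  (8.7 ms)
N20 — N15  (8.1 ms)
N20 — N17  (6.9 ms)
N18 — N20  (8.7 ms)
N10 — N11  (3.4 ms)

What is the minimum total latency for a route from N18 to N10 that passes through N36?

19.5 ms

Best N18 to N36: N18 → N35 → N36 costing 10.3
Best N36 to N10: N36 → N15 → N10 costing 9.2
Total via N36: 10.3 + 9.2 = 19.5 ms.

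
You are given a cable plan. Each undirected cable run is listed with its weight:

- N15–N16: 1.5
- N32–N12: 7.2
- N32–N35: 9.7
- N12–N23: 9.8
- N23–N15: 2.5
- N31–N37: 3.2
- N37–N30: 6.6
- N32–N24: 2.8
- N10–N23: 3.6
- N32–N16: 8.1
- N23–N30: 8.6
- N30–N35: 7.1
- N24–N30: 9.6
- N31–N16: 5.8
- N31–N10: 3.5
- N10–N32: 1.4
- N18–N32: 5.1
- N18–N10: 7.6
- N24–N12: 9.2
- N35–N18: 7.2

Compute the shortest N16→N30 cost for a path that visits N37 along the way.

15.6

Best N16 to N37: N16 → N31 → N37 costing 9
Shortest N37→N30: N37 → N30 = 6.6
Total via N37: 9 + 6.6 = 15.6.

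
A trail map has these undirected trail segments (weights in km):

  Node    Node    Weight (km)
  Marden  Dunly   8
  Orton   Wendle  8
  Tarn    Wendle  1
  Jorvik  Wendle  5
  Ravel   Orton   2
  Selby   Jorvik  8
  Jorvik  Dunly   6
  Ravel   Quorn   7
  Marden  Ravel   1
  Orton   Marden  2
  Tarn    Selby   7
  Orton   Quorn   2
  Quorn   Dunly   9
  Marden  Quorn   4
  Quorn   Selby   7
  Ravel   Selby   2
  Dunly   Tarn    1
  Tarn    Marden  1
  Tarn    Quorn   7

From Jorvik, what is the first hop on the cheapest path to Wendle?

Wendle

Enumerating some paths:
Jorvik → Wendle: 5 = 5
Jorvik → Dunly → Tarn → Wendle: 6+1+1 = 8
The minimum is 5 km via Jorvik → Wendle.
So from Jorvik the first move is to Wendle.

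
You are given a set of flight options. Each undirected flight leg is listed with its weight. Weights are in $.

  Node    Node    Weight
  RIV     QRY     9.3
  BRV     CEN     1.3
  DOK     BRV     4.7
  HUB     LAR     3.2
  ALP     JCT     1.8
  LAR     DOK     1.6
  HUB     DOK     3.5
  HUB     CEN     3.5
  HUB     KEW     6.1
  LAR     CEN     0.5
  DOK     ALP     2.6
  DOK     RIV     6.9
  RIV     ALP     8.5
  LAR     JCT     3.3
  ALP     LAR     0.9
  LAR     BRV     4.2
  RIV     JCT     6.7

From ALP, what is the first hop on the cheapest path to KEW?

LAR

Compare a few routes:
ALP - LAR - HUB - KEW: 0.9+3.2+6.1 = 10.2
ALP - LAR - CEN - HUB - KEW: 0.9+0.5+3.5+6.1 = 11
Cheapest is ALP - LAR - HUB - KEW at $10.2.
So from ALP the first move is to LAR.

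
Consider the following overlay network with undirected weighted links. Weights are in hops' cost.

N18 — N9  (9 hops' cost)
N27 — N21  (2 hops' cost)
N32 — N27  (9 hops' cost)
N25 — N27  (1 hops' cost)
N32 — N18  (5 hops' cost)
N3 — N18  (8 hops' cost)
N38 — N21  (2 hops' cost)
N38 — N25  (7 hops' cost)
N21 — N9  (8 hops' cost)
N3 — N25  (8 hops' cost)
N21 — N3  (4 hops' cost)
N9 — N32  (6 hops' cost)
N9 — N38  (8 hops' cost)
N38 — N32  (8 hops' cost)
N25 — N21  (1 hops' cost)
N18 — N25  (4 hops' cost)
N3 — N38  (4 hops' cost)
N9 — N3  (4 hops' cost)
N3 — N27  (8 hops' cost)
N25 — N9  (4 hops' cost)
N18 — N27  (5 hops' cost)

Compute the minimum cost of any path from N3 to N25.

Shortest distances from N3:
N3: 0
N21: 4  (via N3)
N38: 4  (via N3)
N9: 4  (via N3)
N25: 5  (via N21)
Shortest route: N3 → N21 → N25 = 5 hops' cost.

5 hops' cost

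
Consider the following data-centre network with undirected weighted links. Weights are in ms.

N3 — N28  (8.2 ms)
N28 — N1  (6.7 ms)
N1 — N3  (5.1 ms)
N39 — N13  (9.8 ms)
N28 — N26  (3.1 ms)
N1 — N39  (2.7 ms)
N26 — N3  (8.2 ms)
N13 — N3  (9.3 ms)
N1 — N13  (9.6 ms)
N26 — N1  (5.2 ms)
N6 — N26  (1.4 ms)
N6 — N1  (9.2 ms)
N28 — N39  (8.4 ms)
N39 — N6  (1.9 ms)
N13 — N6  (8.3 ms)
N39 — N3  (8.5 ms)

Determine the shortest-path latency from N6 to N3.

9.6 ms

Shortest distances from N6:
N6: 0
N26: 1.4  (via N6)
N39: 1.9  (via N6)
N28: 4.5  (via N26)
N1: 4.6  (via N39)
N13: 8.3  (via N6)
N3: 9.6  (via N26)
Shortest route: N6 → N26 → N3 = 9.6 ms.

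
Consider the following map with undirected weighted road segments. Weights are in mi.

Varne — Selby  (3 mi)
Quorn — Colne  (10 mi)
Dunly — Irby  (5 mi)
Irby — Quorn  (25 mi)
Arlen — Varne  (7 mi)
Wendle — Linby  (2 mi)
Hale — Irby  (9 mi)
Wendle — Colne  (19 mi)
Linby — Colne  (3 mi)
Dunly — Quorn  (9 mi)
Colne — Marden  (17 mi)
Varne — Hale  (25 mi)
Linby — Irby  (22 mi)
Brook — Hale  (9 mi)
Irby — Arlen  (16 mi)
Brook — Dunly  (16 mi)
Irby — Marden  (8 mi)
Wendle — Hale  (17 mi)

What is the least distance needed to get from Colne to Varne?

Settle nodes by increasing distance from Colne:
Colne: 0
Linby: 3  (via Colne)
Wendle: 5  (via Linby)
Quorn: 10  (via Colne)
Marden: 17  (via Colne)
Dunly: 19  (via Quorn)
Hale: 22  (via Wendle)
Irby: 24  (via Dunly)
Brook: 31  (via Hale)
Arlen: 40  (via Irby)
Varne: 47  (via Hale)
Shortest route: Colne–Linby–Wendle–Hale–Varne = 47 mi.

47 mi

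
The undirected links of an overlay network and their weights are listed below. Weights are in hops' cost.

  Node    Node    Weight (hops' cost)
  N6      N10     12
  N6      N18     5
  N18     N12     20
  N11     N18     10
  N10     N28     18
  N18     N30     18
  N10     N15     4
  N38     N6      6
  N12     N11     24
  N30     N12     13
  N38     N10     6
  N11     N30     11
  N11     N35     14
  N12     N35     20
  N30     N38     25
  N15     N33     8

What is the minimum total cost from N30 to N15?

Compare a few routes:
N30 - N18 - N6 - N10 - N15: 18+5+12+4 = 39
N30 - N18 - N6 - N38 - N10 - N15: 18+5+6+6+4 = 39
N30 - N38 - N10 - N15: 25+6+4 = 35
Cheapest is N30 - N38 - N10 - N15 at 35 hops' cost.

35 hops' cost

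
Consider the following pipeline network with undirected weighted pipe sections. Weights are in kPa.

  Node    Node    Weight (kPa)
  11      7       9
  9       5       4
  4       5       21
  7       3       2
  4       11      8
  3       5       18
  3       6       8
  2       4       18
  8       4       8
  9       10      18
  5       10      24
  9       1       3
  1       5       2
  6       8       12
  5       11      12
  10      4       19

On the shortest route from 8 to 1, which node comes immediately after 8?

Compare a few routes:
8 - 4 - 5 - 1: 8+21+2 = 31
8 - 4 - 5 - 9 - 1: 8+21+4+3 = 36
8 - 4 - 11 - 5 - 1: 8+8+12+2 = 30
8 - 4 - 11 - 5 - 9 - 1: 8+8+12+4+3 = 35
Cheapest is 8 - 4 - 11 - 5 - 1 at 30 kPa.
So from 8 the first move is to 4.

4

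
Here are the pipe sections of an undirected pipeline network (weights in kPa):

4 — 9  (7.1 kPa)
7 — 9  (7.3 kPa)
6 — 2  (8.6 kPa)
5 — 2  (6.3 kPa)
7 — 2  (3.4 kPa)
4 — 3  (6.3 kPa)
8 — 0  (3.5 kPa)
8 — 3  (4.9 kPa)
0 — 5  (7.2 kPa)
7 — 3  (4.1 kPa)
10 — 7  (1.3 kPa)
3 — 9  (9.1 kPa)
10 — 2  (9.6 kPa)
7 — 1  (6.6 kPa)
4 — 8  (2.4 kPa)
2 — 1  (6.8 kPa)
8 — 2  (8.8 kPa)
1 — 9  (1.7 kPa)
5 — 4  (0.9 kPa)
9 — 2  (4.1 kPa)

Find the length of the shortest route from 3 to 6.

16.1 kPa

Enumerating some paths:
3 - 9 - 2 - 6: 9.1+4.1+8.6 = 21.8
3 - 7 - 2 - 6: 4.1+3.4+8.6 = 16.1
3 - 4 - 5 - 2 - 6: 6.3+0.9+6.3+8.6 = 22.1
Cheapest is 3 - 7 - 2 - 6 at 16.1 kPa.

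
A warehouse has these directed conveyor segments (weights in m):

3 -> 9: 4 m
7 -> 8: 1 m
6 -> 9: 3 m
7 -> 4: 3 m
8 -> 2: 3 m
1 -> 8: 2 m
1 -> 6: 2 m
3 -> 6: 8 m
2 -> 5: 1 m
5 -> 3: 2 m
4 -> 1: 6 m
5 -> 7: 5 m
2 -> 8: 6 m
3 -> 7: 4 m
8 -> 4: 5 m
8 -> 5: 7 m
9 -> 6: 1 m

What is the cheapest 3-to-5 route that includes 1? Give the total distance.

19 m

Shortest 3→1: 3–7–4–1 = 13
Shortest 1→5: 1–8–2–5 = 6
Total via 1: 13 + 6 = 19 m.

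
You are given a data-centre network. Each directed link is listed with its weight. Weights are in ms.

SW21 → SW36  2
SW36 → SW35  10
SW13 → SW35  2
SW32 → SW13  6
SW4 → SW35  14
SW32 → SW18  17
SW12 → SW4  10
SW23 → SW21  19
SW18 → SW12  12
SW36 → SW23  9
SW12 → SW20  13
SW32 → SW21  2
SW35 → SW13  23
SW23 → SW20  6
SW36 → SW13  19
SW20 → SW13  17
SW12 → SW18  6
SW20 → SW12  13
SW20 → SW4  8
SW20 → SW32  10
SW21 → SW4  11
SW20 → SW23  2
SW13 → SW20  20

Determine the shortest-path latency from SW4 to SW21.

69 ms

Enumerating some paths:
SW4 - SW35 - SW13 - SW20 - SW32 - SW21: 14+23+20+10+2 = 69
SW4 - SW35 - SW13 - SW20 - SW23 - SW21: 14+23+20+2+19 = 78
The minimum is 69 ms via SW4 - SW35 - SW13 - SW20 - SW32 - SW21.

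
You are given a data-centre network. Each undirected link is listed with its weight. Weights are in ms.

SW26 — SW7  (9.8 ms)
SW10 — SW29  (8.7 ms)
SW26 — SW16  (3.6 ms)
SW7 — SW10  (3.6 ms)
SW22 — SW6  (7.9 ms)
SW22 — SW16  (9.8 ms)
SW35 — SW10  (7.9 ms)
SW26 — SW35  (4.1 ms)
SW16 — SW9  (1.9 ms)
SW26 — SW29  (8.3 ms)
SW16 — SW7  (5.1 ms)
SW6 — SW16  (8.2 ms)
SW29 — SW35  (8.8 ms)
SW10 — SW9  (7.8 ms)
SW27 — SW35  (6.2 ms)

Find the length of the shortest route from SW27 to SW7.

17.7 ms

Candidate routes:
SW27–SW35–SW26–SW7: 6.2+4.1+9.8 = 20.1
SW27–SW35–SW26–SW16–SW9–SW10–SW7: 6.2+4.1+3.6+1.9+7.8+3.6 = 27.2
SW27–SW35–SW10–SW7: 6.2+7.9+3.6 = 17.7
SW27–SW35–SW26–SW16–SW7: 6.2+4.1+3.6+5.1 = 19
The minimum is 17.7 ms via SW27–SW35–SW10–SW7.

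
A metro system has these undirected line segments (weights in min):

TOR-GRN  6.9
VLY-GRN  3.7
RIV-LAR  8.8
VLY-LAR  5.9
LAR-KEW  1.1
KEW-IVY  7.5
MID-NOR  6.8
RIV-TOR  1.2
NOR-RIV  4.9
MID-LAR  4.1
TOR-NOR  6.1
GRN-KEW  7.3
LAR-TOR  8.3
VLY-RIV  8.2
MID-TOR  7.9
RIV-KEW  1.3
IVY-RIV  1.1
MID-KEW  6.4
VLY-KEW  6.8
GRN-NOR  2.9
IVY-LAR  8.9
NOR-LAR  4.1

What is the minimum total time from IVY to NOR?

Shortest distances from IVY:
IVY: 0
RIV: 1.1  (via IVY)
TOR: 2.3  (via RIV)
KEW: 2.4  (via RIV)
LAR: 3.5  (via KEW)
NOR: 6  (via RIV)
Shortest route: IVY–RIV–NOR = 6 min.

6 min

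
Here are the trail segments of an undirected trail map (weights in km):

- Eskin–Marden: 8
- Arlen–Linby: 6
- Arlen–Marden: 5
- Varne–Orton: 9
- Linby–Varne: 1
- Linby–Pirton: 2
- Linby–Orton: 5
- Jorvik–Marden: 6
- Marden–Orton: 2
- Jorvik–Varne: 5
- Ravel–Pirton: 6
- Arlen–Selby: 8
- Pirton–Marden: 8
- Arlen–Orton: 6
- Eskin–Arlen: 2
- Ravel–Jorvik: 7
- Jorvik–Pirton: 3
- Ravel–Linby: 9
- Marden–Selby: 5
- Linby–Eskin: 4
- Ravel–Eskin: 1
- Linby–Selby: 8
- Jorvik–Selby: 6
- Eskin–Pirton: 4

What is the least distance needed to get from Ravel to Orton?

9 km

Compare a few routes:
Ravel - Eskin - Linby - Orton: 1+4+5 = 10
Ravel - Eskin - Arlen - Marden - Orton: 1+2+5+2 = 10
Ravel - Eskin - Arlen - Orton: 1+2+6 = 9
Cheapest is Ravel - Eskin - Arlen - Orton at 9 km.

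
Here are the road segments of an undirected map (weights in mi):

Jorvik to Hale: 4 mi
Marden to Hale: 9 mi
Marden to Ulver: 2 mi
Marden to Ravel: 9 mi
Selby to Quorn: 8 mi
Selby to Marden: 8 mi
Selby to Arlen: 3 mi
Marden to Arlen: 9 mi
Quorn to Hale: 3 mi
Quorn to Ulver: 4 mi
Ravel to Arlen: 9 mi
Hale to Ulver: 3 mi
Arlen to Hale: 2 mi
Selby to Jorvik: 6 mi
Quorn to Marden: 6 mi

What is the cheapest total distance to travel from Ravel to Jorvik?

15 mi

Running Dijkstra from Ravel:
Ravel: 0
Marden: 9  (via Ravel)
Arlen: 9  (via Ravel)
Hale: 11  (via Arlen)
Ulver: 11  (via Marden)
Selby: 12  (via Arlen)
Quorn: 14  (via Hale)
Jorvik: 15  (via Hale)
Shortest route: Ravel–Arlen–Hale–Jorvik = 15 mi.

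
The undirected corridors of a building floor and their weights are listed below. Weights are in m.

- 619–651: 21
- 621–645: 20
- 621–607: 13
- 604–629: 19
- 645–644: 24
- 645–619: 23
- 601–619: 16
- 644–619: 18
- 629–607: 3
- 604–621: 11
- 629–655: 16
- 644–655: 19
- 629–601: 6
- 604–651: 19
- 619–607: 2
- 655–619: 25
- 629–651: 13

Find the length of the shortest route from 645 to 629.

Enumerating some paths:
645 - 621 - 607 - 629: 20+13+3 = 36
645 - 619 - 607 - 629: 23+2+3 = 28
645 - 619 - 601 - 629: 23+16+6 = 45
The minimum is 28 m via 645 - 619 - 607 - 629.

28 m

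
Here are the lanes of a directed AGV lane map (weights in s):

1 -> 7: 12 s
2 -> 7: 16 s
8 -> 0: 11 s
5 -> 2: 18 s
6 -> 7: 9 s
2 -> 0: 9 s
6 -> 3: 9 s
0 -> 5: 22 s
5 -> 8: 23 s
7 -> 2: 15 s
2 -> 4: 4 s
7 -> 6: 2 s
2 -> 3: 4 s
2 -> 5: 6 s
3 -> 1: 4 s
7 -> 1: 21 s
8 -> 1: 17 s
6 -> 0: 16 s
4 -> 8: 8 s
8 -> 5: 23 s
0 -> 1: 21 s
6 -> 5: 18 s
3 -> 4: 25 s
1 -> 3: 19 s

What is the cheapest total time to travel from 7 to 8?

27 s

Enumerating some paths:
7 - 6 - 5 - 8: 2+18+23 = 43
7 - 2 - 5 - 8: 15+6+23 = 44
7 - 6 - 3 - 4 - 8: 2+9+25+8 = 44
7 - 2 - 4 - 8: 15+4+8 = 27
The minimum is 27 s via 7 - 2 - 4 - 8.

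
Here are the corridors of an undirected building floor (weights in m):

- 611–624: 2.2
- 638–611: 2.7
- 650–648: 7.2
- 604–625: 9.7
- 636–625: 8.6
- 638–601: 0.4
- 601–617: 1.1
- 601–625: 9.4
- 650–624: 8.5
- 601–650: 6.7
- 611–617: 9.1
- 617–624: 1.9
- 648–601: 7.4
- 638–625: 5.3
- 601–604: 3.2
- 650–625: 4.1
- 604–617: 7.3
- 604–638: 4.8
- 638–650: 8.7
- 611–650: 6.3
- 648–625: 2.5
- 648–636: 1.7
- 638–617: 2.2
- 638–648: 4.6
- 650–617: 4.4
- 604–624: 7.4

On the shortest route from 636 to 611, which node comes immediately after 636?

648

Enumerating some paths:
636 → 648 → 638 → 611: 1.7+4.6+2.7 = 9
636 → 648 → 638 → 601 → 617 → 624 → 611: 1.7+4.6+0.4+1.1+1.9+2.2 = 11.9
The minimum is 9 m via 636 → 648 → 638 → 611.
So from 636 the first move is to 648.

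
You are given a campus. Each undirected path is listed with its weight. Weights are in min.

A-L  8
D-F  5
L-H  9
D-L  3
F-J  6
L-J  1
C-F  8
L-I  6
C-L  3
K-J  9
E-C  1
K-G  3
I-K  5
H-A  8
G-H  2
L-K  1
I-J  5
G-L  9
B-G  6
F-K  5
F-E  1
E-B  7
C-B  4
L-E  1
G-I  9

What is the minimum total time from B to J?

Enumerating some paths:
B - E - L - J: 7+1+1 = 9
B - C - L - J: 4+3+1 = 8
B - C - E - L - J: 4+1+1+1 = 7
Cheapest is B - C - E - L - J at 7 min.

7 min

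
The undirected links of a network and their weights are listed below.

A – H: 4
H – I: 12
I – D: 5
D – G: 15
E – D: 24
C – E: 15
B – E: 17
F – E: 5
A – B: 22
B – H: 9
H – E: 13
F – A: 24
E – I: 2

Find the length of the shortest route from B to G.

Settle nodes by increasing distance from B:
B: 0
H: 9  (via B)
A: 13  (via H)
E: 17  (via B)
I: 19  (via E)
F: 22  (via E)
D: 24  (via I)
C: 32  (via E)
G: 39  (via D)
Shortest route: B–E–I–D–G = 39.

39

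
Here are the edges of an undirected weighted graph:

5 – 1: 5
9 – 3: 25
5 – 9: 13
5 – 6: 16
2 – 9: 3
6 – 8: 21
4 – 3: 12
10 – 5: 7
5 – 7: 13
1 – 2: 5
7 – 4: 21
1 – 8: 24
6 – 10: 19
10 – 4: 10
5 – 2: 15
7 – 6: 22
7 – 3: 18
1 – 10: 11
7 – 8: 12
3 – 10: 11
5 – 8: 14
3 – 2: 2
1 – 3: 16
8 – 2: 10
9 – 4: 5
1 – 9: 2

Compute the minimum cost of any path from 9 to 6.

Shortest distances from 9:
9: 0
1: 2  (via 9)
2: 3  (via 9)
3: 5  (via 2)
4: 5  (via 9)
5: 7  (via 1)
8: 13  (via 2)
10: 13  (via 1)
7: 20  (via 5)
6: 23  (via 5)
Shortest route: 9 → 1 → 5 → 6 = 23.

23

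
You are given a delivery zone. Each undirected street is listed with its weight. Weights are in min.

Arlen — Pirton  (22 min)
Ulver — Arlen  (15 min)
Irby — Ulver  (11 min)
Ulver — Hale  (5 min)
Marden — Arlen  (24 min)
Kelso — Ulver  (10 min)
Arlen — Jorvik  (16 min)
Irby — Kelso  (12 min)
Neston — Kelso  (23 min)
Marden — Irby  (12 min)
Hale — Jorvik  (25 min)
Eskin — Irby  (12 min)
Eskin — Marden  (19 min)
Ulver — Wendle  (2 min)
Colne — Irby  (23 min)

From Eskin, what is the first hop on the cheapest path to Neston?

Candidate routes:
Eskin → Irby → Ulver → Kelso → Neston: 12+11+10+23 = 56
Eskin → Irby → Kelso → Neston: 12+12+23 = 47
The minimum is 47 min via Eskin → Irby → Kelso → Neston.
So from Eskin the first move is to Irby.

Irby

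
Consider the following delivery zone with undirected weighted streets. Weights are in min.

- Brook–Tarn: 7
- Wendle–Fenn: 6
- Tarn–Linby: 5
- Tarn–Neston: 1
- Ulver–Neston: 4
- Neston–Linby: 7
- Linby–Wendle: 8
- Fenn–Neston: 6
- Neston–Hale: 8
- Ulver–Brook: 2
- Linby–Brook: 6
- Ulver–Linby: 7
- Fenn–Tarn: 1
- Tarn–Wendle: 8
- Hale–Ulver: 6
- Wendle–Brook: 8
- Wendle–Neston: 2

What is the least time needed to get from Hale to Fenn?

Running Dijkstra from Hale:
Hale: 0
Ulver: 6  (via Hale)
Neston: 8  (via Hale)
Brook: 8  (via Ulver)
Tarn: 9  (via Neston)
Wendle: 10  (via Neston)
Fenn: 10  (via Tarn)
Shortest route: Hale → Neston → Tarn → Fenn = 10 min.

10 min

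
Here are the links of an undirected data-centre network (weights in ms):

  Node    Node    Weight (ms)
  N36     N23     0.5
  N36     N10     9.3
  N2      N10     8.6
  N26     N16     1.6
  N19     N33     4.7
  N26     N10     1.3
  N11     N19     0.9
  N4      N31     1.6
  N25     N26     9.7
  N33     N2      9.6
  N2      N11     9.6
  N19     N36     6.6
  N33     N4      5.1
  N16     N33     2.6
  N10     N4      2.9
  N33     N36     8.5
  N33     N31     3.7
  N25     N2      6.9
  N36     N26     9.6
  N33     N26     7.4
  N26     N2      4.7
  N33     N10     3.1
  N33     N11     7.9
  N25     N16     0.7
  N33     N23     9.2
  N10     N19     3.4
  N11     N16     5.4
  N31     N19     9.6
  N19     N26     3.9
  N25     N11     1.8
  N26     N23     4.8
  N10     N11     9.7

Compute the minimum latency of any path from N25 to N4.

6.5 ms

Shortest distances from N25:
N25: 0
N16: 0.7  (via N25)
N11: 1.8  (via N25)
N26: 2.3  (via N16)
N19: 2.7  (via N11)
N33: 3.3  (via N16)
N10: 3.6  (via N26)
N4: 6.5  (via N10)
Shortest route: N25 → N16 → N26 → N10 → N4 = 6.5 ms.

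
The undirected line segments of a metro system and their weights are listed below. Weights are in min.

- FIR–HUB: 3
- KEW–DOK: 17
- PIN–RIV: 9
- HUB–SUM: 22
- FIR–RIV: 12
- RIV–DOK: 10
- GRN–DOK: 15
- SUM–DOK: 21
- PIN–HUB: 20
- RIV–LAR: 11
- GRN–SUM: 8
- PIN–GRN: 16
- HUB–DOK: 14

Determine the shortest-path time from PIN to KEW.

36 min

Compare a few routes:
PIN - GRN - DOK - KEW: 16+15+17 = 48
PIN - RIV - DOK - KEW: 9+10+17 = 36
PIN - HUB - DOK - KEW: 20+14+17 = 51
Cheapest is PIN - RIV - DOK - KEW at 36 min.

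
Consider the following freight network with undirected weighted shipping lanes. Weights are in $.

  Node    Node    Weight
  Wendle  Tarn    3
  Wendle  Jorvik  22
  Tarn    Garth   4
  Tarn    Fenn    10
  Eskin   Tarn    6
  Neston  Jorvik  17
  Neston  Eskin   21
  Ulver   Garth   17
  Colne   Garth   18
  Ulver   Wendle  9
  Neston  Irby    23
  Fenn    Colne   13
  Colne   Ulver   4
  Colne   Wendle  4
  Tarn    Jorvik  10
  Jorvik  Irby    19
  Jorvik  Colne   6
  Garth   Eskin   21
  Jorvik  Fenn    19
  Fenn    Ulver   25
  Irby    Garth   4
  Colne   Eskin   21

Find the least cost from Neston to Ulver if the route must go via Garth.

Shortest Neston→Garth: Neston–Irby–Garth = 27
Shortest Garth→Ulver: Garth–Tarn–Wendle–Colne–Ulver = 15
Total via Garth: 27 + 15 = $42.

$42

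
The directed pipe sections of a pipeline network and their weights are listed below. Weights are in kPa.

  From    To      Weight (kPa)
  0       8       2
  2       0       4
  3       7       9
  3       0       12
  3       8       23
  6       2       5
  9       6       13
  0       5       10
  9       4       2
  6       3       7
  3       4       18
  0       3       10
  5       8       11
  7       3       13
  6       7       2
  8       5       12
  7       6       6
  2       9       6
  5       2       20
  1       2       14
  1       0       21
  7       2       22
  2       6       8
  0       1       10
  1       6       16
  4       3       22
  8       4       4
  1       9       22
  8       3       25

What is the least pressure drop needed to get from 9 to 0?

Candidate routes:
9 - 6 - 3 - 0: 13+7+12 = 32
9 - 4 - 3 - 0: 2+22+12 = 36
9 - 6 - 7 - 3 - 0: 13+2+13+12 = 40
9 - 6 - 2 - 0: 13+5+4 = 22
The minimum is 22 kPa via 9 - 6 - 2 - 0.

22 kPa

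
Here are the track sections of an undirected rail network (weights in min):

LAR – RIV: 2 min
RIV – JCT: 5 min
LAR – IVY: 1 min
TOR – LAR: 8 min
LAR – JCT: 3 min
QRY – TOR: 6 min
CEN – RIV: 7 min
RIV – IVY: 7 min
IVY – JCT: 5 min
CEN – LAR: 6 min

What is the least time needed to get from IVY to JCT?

Candidate routes:
IVY–LAR–RIV–JCT: 1+2+5 = 8
IVY–JCT: 5 = 5
IVY–LAR–JCT: 1+3 = 4
Cheapest is IVY–LAR–JCT at 4 min.

4 min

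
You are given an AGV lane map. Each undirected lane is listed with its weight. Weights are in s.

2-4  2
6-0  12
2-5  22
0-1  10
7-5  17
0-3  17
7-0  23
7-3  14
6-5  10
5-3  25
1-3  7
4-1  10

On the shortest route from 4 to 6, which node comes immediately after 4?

Candidate routes:
4–2–5–6: 2+22+10 = 34
4–1–0–6: 10+10+12 = 32
Cheapest is 4–1–0–6 at 32 s.
So from 4 the first move is to 1.

1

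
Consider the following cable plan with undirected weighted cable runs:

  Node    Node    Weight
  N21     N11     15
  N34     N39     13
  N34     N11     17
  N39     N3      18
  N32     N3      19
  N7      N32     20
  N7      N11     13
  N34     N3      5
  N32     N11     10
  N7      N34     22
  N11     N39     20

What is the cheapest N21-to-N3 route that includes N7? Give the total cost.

55

Shortest N21→N7: N21 → N11 → N7 = 28
Shortest N7→N3: N7 → N34 → N3 = 27
Total via N7: 28 + 27 = 55.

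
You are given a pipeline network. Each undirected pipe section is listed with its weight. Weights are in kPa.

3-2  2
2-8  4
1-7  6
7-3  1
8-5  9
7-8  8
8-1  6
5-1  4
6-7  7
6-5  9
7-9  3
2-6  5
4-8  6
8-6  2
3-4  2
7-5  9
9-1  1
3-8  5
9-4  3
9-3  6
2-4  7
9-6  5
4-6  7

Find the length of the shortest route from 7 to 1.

4 kPa

Enumerating some paths:
7–1: 6 = 6
7–9–1: 3+1 = 4
The minimum is 4 kPa via 7–9–1.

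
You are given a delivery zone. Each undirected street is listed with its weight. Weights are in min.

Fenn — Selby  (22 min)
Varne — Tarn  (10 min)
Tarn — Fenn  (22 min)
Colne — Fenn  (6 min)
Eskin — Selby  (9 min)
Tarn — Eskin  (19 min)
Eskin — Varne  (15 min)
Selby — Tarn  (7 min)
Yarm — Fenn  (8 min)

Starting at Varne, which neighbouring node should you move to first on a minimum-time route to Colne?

Tarn

Candidate routes:
Varne–Tarn–Selby–Fenn–Colne: 10+7+22+6 = 45
Varne–Tarn–Fenn–Colne: 10+22+6 = 38
Cheapest is Varne–Tarn–Fenn–Colne at 38 min.
So from Varne the first move is to Tarn.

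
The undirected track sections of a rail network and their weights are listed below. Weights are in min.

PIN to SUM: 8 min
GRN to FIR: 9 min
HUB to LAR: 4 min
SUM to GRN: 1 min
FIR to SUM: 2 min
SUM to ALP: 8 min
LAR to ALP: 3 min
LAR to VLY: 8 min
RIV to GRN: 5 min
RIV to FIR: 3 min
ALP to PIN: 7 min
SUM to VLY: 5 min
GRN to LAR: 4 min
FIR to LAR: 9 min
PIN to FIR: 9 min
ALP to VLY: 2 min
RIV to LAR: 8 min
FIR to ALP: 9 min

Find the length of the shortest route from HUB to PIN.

14 min

Shortest distances from HUB:
HUB: 0
LAR: 4  (via HUB)
ALP: 7  (via LAR)
GRN: 8  (via LAR)
VLY: 9  (via ALP)
SUM: 9  (via GRN)
FIR: 11  (via SUM)
RIV: 12  (via LAR)
PIN: 14  (via ALP)
Shortest route: HUB → LAR → ALP → PIN = 14 min.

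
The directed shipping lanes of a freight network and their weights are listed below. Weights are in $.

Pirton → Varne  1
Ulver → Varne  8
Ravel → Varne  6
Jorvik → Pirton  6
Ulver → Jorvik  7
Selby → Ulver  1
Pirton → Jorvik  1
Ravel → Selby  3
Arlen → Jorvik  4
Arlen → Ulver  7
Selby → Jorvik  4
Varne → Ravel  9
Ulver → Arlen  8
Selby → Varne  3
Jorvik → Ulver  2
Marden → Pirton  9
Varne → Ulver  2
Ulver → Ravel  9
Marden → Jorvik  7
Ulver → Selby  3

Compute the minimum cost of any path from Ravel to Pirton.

Running Dijkstra from Ravel:
Ravel: 0
Selby: 3  (via Ravel)
Ulver: 4  (via Selby)
Varne: 6  (via Ravel)
Jorvik: 7  (via Selby)
Arlen: 12  (via Ulver)
Pirton: 13  (via Jorvik)
Shortest route: Ravel–Selby–Jorvik–Pirton = $13.

$13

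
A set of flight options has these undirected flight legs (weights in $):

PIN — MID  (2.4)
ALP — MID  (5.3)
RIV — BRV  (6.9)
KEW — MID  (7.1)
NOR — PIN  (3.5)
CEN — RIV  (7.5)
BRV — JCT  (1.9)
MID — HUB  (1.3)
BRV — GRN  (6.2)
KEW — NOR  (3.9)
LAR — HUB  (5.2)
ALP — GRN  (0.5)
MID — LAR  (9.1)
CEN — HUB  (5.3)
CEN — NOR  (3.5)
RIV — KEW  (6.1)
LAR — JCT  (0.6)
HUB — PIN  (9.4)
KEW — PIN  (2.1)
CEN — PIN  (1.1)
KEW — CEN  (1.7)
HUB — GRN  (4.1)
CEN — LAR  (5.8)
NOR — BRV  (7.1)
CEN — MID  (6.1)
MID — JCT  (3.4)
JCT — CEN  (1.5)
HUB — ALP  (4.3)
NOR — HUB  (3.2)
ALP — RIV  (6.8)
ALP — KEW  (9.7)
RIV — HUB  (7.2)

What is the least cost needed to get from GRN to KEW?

Settle nodes by increasing distance from GRN:
GRN: 0
ALP: 0.5  (via GRN)
HUB: 4.1  (via GRN)
MID: 5.4  (via HUB)
BRV: 6.2  (via GRN)
NOR: 7.3  (via HUB)
RIV: 7.3  (via ALP)
PIN: 7.8  (via MID)
JCT: 8.1  (via BRV)
LAR: 8.7  (via JCT)
CEN: 8.9  (via PIN)
KEW: 9.9  (via PIN)
Shortest route: GRN → HUB → MID → PIN → KEW = $9.9.

$9.9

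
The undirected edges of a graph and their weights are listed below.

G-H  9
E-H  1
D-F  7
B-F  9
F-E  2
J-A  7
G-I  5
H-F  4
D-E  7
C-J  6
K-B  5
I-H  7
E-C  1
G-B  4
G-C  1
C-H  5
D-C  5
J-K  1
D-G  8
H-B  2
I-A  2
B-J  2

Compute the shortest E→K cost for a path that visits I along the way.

17

Best E to I: E–C–G–I costing 7
Shortest I→K: I–A–J–K = 10
Total via I: 7 + 10 = 17.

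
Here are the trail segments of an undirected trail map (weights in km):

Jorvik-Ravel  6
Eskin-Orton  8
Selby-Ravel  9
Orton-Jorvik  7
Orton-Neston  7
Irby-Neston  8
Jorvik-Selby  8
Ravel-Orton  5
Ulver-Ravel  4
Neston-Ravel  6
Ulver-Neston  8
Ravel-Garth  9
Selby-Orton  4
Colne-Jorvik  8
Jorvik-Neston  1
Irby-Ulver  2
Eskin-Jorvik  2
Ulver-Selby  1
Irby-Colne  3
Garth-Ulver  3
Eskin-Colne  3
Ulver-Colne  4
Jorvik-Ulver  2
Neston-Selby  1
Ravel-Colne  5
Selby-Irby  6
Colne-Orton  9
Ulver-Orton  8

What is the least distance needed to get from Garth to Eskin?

Enumerating some paths:
Garth–Ulver–Jorvik–Eskin: 3+2+2 = 7
Garth–Ulver–Selby–Neston–Jorvik–Eskin: 3+1+1+1+2 = 8
The minimum is 7 km via Garth–Ulver–Jorvik–Eskin.

7 km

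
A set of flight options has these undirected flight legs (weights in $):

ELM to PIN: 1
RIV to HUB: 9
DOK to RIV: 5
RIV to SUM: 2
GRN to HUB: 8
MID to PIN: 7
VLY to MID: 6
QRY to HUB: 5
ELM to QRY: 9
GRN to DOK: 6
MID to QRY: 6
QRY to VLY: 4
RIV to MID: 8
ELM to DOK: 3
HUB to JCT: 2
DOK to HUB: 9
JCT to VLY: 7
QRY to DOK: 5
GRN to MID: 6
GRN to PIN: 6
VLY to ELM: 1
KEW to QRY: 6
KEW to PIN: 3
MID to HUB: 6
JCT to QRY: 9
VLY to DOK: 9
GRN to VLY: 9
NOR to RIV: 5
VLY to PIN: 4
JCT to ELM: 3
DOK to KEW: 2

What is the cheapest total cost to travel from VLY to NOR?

$14

Enumerating some paths:
VLY → ELM → DOK → RIV → NOR: 1+3+5+5 = 14
VLY → ELM → PIN → KEW → DOK → RIV → NOR: 1+1+3+2+5+5 = 17
Cheapest is VLY → ELM → DOK → RIV → NOR at $14.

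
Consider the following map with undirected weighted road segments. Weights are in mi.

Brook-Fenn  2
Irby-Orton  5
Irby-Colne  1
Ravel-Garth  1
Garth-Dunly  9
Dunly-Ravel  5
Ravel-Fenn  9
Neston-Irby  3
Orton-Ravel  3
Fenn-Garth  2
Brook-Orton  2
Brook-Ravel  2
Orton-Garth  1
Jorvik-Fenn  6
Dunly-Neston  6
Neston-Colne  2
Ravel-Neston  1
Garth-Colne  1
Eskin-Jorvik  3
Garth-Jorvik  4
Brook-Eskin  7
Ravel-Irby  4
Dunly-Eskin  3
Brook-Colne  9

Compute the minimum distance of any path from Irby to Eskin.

9 mi

Compare a few routes:
Irby–Neston–Ravel–Garth–Jorvik–Eskin: 3+1+1+4+3 = 12
Irby–Colne–Garth–Ravel–Dunly–Eskin: 1+1+1+5+3 = 11
Irby–Colne–Garth–Jorvik–Eskin: 1+1+4+3 = 9
Cheapest is Irby–Colne–Garth–Jorvik–Eskin at 9 mi.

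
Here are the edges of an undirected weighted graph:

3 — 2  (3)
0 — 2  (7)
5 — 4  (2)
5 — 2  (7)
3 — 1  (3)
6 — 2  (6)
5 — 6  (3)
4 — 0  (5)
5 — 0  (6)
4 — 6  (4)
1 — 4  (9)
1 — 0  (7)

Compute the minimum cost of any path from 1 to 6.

Running Dijkstra from 1:
1: 0
3: 3  (via 1)
2: 6  (via 3)
0: 7  (via 1)
4: 9  (via 1)
5: 11  (via 4)
6: 12  (via 2)
Shortest route: 1–3–2–6 = 12.

12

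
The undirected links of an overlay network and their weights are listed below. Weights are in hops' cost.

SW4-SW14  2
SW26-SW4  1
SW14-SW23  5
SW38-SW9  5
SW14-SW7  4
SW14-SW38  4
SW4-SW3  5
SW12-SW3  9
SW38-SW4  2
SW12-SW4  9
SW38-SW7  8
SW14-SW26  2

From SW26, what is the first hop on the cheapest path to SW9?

Enumerating some paths:
SW26 → SW14 → SW38 → SW9: 2+4+5 = 11
SW26 → SW14 → SW4 → SW38 → SW9: 2+2+2+5 = 11
SW26 → SW4 → SW38 → SW9: 1+2+5 = 8
SW26 → SW4 → SW14 → SW38 → SW9: 1+2+4+5 = 12
The minimum is 8 hops' cost via SW26 → SW4 → SW38 → SW9.
So from SW26 the first move is to SW4.

SW4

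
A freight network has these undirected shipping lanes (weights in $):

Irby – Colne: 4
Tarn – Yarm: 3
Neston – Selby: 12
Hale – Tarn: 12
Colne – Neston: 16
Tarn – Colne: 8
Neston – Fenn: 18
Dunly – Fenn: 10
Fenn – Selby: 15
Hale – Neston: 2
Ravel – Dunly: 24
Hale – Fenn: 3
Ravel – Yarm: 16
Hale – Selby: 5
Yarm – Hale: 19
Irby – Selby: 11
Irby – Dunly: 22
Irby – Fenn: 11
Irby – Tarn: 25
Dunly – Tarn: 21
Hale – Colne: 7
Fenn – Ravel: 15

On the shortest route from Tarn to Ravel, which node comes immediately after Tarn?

Yarm

Candidate routes:
Tarn–Yarm–Ravel: 3+16 = 19
Tarn–Colne–Hale–Fenn–Ravel: 8+7+3+15 = 33
Tarn–Hale–Fenn–Ravel: 12+3+15 = 30
The minimum is $19 via Tarn–Yarm–Ravel.
So from Tarn the first move is to Yarm.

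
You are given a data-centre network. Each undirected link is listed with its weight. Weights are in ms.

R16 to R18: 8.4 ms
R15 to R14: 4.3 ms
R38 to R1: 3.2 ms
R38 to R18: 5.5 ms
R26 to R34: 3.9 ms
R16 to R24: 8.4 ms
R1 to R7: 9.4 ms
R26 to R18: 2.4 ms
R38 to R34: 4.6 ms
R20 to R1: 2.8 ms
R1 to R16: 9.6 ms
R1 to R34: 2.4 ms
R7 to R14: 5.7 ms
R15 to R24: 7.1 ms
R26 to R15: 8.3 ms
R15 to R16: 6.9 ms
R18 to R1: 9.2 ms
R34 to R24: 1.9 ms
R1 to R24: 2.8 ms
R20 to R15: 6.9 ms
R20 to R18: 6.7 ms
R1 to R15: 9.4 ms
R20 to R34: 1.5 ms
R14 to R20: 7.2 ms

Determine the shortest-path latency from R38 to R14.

Shortest distances from R38:
R38: 0
R1: 3.2  (via R38)
R34: 4.6  (via R38)
R18: 5.5  (via R38)
R20: 6  (via R1)
R24: 6  (via R1)
R26: 7.9  (via R18)
R7: 12.6  (via R1)
R15: 12.6  (via R1)
R16: 12.8  (via R1)
R14: 13.2  (via R20)
Shortest route: R38 → R1 → R20 → R14 = 13.2 ms.

13.2 ms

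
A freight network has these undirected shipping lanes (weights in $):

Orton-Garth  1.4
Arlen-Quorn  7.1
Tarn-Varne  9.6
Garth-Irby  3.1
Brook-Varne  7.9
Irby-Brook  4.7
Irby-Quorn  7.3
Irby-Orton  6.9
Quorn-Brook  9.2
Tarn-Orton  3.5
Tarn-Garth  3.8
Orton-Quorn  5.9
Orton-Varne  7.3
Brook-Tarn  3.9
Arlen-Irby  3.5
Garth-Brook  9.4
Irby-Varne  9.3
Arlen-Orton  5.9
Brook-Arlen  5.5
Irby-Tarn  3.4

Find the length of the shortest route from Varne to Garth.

Running Dijkstra from Varne:
Varne: 0
Orton: 7.3  (via Varne)
Brook: 7.9  (via Varne)
Garth: 8.7  (via Orton)
Shortest route: Varne–Orton–Garth = $8.7.

$8.7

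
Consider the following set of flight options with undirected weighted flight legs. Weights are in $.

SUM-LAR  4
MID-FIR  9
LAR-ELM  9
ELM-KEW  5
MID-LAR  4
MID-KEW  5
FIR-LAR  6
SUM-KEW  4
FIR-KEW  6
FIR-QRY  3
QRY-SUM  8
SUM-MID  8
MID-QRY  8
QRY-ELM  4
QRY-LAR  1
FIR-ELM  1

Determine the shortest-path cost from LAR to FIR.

Running Dijkstra from LAR:
LAR: 0
QRY: 1  (via LAR)
MID: 4  (via LAR)
FIR: 4  (via QRY)
Shortest route: LAR → QRY → FIR = $4.

$4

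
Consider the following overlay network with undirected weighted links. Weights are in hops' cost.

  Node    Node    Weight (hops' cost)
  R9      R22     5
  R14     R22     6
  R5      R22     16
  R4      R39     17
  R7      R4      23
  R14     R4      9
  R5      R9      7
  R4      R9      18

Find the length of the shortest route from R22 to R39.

32 hops' cost

Shortest distances from R22:
R22: 0
R9: 5  (via R22)
R14: 6  (via R22)
R5: 12  (via R9)
R4: 15  (via R14)
R39: 32  (via R4)
Shortest route: R22 → R14 → R4 → R39 = 32 hops' cost.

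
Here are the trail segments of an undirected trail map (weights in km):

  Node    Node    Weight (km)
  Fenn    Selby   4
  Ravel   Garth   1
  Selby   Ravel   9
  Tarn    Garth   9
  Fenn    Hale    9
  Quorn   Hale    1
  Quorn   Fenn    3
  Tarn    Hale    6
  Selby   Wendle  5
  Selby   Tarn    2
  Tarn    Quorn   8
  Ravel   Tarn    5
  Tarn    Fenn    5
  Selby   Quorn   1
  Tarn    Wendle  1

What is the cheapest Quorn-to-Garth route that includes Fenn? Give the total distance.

14 km

Best Quorn to Fenn: Quorn–Fenn costing 3
Shortest Fenn→Garth: Fenn–Tarn–Ravel–Garth = 11
Total via Fenn: 3 + 11 = 14 km.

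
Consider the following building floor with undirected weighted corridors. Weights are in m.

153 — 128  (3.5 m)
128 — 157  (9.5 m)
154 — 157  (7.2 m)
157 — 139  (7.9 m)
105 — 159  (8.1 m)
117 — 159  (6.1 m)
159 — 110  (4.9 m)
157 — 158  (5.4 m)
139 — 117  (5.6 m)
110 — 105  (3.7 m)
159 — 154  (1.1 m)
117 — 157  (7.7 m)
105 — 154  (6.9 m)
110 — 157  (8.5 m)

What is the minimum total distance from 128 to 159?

Enumerating some paths:
128 - 157 - 110 - 159: 9.5+8.5+4.9 = 22.9
128 - 157 - 154 - 159: 9.5+7.2+1.1 = 17.8
The minimum is 17.8 m via 128 - 157 - 154 - 159.

17.8 m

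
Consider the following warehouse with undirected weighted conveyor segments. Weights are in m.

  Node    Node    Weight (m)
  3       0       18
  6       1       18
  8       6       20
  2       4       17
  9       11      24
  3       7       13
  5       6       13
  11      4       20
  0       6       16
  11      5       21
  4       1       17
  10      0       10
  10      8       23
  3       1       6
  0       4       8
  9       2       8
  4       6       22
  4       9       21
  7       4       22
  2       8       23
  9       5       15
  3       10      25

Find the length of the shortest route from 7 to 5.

50 m

Shortest distances from 7:
7: 0
3: 13  (via 7)
1: 19  (via 3)
4: 22  (via 7)
0: 30  (via 4)
6: 37  (via 1)
10: 38  (via 3)
2: 39  (via 4)
11: 42  (via 4)
9: 43  (via 4)
5: 50  (via 6)
Shortest route: 7 → 3 → 1 → 6 → 5 = 50 m.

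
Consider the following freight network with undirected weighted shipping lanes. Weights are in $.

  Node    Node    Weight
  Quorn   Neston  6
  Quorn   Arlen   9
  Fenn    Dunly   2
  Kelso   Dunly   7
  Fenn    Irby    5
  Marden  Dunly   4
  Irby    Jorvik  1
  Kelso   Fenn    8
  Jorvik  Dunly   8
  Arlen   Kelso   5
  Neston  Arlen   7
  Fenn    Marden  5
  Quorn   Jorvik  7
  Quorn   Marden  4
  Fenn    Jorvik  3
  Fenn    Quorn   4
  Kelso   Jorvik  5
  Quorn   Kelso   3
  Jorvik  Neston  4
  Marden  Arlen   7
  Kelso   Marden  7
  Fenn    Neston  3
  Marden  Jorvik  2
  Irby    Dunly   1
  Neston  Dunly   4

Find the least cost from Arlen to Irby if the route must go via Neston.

Shortest Arlen→Neston: Arlen → Neston = 7
Shortest Neston→Irby: Neston → Jorvik → Irby = 5
Total via Neston: 7 + 5 = $12.

$12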